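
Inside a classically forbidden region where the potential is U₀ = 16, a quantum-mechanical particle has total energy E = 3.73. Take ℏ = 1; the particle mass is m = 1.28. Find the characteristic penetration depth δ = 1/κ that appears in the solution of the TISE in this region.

Since E < U₀ the TISE in this region is ψ'' = κ²ψ with κ = √(2m(U₀ − E))/ℏ.
κ = √(2 × 1.28 × 12.27) = 5.605. The penetration depth is δ = 1/κ = 0.178.

δ = 0.178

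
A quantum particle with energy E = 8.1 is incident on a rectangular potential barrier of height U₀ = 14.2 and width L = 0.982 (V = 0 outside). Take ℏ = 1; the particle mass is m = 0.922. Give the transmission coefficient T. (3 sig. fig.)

T = 0.00539

E < U₀: inside the barrier ψ ∝ e^{±κx} with κ = √(2m(U₀ − E))/ℏ = 3.354.
κL = 3.293, sinh(κL) = 13.45.
The exact tunnelling result is T⁻¹ = 1 + U₀² sinh²(κL) / [4E(U₀ − E)] = 185.6, so T = 0.00539.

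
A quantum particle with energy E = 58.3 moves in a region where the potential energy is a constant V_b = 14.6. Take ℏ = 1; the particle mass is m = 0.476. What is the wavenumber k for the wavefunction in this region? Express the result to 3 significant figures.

With E > V_b the solution is oscillatory, ψ ∝ e^{±ikx} with k = √(2m(E − V_b))/ℏ.
k = √(2 × 0.476 × 43.7) = 6.450.

k = 6.45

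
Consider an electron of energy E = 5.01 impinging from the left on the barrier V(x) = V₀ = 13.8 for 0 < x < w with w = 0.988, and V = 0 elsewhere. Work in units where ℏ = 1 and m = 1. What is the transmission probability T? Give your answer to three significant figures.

E < V₀: inside the barrier ψ ∝ e^{±κx} with κ = √(2m(V₀ − E))/ℏ = 4.193.
κw = 4.143, sinh(κw) = 31.47.
The exact tunnelling result is T⁻¹ = 1 + V₀² sinh²(κw) / [4E(V₀ − E)] = 1072, so T = 0.000933.

T = 0.000933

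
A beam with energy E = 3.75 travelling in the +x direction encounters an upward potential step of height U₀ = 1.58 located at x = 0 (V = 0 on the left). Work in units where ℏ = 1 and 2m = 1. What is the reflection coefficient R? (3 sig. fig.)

R = 0.0185

On each side the TISE gives plane waves with k = √(2m(E − V))/ℏ: k₁ = √(2·½·3.75) = 1.936, k₂ = √(2·½·2.17) = 1.473.
Matching ψ and ψ′ at x = 0 gives r = (k₁ − k₂)/(k₁ + k₂), so R = r² = 0.01847 and T = 1 − R = 0.9815.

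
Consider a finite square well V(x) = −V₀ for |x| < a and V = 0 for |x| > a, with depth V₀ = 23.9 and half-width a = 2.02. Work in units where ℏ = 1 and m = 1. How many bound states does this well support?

The dimensionless depth is z₀ = a√(2mV₀)/ℏ = 2.02 × √(47.80) = 13.97.
A new bound state (alternating even/odd) appears each time z₀ passes a multiple of π/2, so N = ⌊2z₀/π⌋ + 1 = ⌊8.891⌋ + 1 = 9.

N = 9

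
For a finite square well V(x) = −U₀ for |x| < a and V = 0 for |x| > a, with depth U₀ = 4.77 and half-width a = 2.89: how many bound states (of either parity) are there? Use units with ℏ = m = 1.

Define the well-strength parameter z₀ = (a/ℏ)√(2mU₀) = 2.89 × √(2·1·4.77) = 8.926.
A new bound state (alternating even/odd) appears each time z₀ passes a multiple of π/2, so N = ⌊2z₀/π⌋ + 1 = ⌊5.683⌋ + 1 = 6.

N = 6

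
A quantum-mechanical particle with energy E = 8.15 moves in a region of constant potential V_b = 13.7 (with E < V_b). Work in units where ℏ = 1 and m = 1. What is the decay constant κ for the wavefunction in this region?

κ = 3.33

Since E < V_b the TISE in this region is ψ'' = κ²ψ with κ = √(2m(V_b − E))/ℏ.
κ = √(2 × 1 × 5.55) = 3.332.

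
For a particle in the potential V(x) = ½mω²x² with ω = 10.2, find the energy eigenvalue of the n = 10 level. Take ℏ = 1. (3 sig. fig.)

The oscillator eigenvalues are E_n = ℏω(n + ½), so E_10 = 10.2 × 10.5 = 107.1.

E = 107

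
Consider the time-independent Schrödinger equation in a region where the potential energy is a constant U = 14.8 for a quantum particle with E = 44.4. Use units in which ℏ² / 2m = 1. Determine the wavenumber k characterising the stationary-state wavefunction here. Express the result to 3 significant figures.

With E > U the solution is oscillatory, ψ ∝ e^{±ikx} with k = √(2m(E − U))/ℏ.
k = √(2 × 0.5 × 29.6) = 5.441.

k = 5.44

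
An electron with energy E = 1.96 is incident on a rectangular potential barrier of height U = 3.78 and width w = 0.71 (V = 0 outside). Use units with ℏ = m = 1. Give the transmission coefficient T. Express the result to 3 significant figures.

E < U: inside the barrier ψ ∝ e^{±κx} with κ = √(2m(U − E))/ℏ = 1.908.
κw = 1.355, sinh(κw) = 1.809.
The exact tunnelling result is T⁻¹ = 1 + U² sinh²(κw) / [4E(U − E)] = 4.275, so T = 0.234.

T = 0.234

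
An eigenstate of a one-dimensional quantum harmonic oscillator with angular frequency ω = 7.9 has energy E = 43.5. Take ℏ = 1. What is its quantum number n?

n = 5

E_n = ℏω(n + ½) ⇒ n = E/(ℏω) − ½ = 43.5/7.9 − 0.5 = 5.006 → n = 5.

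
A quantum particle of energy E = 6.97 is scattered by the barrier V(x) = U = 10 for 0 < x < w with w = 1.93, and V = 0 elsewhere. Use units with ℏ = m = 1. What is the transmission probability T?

Since E < U the interior solution is evanescent with decay constant κ = √(2m(U − E))/ℏ = 2.462.
κw = 4.751, sinh(κw) = 57.85.
Matching ψ, ψ′ at both faces gives T = [1 + U² sinh²(κw) / (4E(U − E))]⁻¹ = 1/3963 = 0.000252.

T = 0.000252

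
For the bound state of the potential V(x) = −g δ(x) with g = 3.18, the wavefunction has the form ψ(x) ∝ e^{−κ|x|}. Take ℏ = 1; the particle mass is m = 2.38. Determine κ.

κ = 7.57

Integrating the TISE across x = 0 gives the cusp condition ψ'(0⁺) − ψ'(0⁻) = −(2mg/ℏ²)ψ(0).
With ψ ∝ e^{−κ|x|} this yields −2κ = −2mg/ℏ², so κ = mg/ℏ² = 7.568.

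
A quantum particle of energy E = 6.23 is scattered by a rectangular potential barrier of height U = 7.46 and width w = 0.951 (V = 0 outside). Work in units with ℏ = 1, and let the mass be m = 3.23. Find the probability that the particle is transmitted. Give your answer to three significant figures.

E < U: inside the barrier ψ ∝ e^{±κx} with κ = √(2m(U − E))/ℏ = 2.819.
κw = 2.681, sinh(κw) = 7.263.
Matching ψ, ψ′ at both faces gives T = [1 + U² sinh²(κw) / (4E(U − E))]⁻¹ = 1/96.79 = 0.0103.

T = 0.0103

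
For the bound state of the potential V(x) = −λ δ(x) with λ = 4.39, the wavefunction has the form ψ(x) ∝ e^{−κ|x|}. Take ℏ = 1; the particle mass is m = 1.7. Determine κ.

κ = 7.46

Integrating the TISE across x = 0 gives the cusp condition ψ'(0⁺) − ψ'(0⁻) = −(2mλ/ℏ²)ψ(0).
With ψ ∝ e^{−κ|x|} this yields −2κ = −2mλ/ℏ², so κ = mλ/ℏ² = 7.463.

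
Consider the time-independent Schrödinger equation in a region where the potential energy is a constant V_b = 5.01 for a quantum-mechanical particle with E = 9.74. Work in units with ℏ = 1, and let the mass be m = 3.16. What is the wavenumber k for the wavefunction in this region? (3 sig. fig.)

k = 5.47

With E > V_b the solution is oscillatory, ψ ∝ e^{±ikx} with k = √(2m(E − V_b))/ℏ.
k = √(2 × 3.16 × 4.73) = 5.468.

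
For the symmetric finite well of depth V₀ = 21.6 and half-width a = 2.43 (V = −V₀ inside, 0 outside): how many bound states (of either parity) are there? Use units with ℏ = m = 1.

N = 11

Define the well-strength parameter z₀ = (a/ℏ)√(2mV₀) = 2.43 × √(2·1·21.6) = 15.97.
The even/odd transcendental equations gain one root per π/2 in z₀, giving N = 1 + ⌊2z₀/π⌋ = 1 + ⌊10.17⌋ = 11.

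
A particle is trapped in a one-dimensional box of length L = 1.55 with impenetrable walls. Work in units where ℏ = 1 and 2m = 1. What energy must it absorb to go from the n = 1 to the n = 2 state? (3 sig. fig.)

E_n = n²π²ℏ²/(2mL²), so ΔE = (2² − 1²) π²ℏ²/(2mL²).
ΔE = 3 × π² / (2 × 0.5 × 1.55²) = 12.32.

ΔE = 12.3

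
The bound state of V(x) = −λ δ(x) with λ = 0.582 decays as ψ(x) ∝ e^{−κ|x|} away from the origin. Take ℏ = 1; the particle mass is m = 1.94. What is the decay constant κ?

κ = 1.13

Integrate −(ℏ²/2m)ψ'' − λδ(x)ψ = Eψ from −ε to +ε: the ψ'' term gives ψ'(0⁺) − ψ'(0⁻) and the δ term gives −(2mλ/ℏ²)ψ(0).
With ψ ∝ e^{−κ|x|} this yields −2κ = −2mλ/ℏ², so κ = mλ/ℏ² = 1.129.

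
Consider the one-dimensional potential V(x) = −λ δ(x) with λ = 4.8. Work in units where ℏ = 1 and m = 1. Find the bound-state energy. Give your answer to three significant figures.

For x ≠ 0 the bound state is ψ ∝ e^{−κ|x|}; integrating the TISE across the delta gives the cusp condition 2κ = 2mλ/ℏ², so κ = 4.800.
Then E = −ℏ²κ²/(2m) = −mλ²/(2ℏ²) = -11.52.

E = -11.5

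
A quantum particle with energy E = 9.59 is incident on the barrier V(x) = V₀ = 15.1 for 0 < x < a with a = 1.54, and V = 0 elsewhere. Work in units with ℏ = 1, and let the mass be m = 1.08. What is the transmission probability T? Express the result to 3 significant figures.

T = 0.0000900

Since E < V₀ the interior solution is evanescent with decay constant κ = √(2m(V₀ − E))/ℏ = 3.450.
κa = 5.313, sinh(κa) = 101.5.
The exact tunnelling result is T⁻¹ = 1 + V₀² sinh²(κa) / [4E(V₀ − E)] = 11110, so T = 0.0000900.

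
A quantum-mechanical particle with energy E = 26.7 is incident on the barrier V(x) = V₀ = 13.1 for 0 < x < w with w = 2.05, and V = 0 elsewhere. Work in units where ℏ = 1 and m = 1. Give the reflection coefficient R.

R = 0.0971

Above the barrier the interior wavenumber is k₂ = √(2m(E − V₀))/ℏ = 5.215, giving phase k₂w = 10.69.
Matching at both interfaces gives T⁻¹ = 1 + V₀² sin²(k₂w) / [4E(E − V₀)] = 1.108, hence T = 0.903.
R = 1 − T = 0.0971.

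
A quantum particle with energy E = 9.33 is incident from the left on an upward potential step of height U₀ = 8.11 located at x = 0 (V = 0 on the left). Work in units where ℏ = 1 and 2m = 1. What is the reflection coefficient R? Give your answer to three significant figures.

The wavenumbers are k₁ = √(2mE)/ℏ = 3.055 on the left and k₂ = √(2m(E − U₀))/ℏ = 1.105 on the right.
Continuity of ψ and ψ′ at the step yields the reflection amplitude r = (k₁ − k₂)/(k₁ + k₂) = 0.4689; thus R = |r|² = 0.2198, T = 0.7802.

R = 0.220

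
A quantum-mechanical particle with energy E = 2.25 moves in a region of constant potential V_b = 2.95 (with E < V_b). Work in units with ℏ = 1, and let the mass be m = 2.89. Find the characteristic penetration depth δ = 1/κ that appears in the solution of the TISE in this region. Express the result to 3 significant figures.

Since E < V_b the TISE in this region is ψ'' = κ²ψ with κ = √(2m(V_b − E))/ℏ.
κ = √(2 × 2.89 × 0.7) = 2.011. The penetration depth is δ = 1/κ = 0.497.

δ = 0.497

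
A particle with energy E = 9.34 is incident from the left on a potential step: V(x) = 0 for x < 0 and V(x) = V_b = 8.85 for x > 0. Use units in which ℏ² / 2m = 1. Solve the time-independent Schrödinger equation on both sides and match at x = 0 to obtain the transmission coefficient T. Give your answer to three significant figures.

T = 0.607

On each side the TISE gives plane waves with k = √(2m(E − V))/ℏ: k₁ = √(2·½·9.34) = 3.056, k₂ = √(2·½·0.49) = 0.7000.
Matching ψ and ψ′ at x = 0 gives r = (k₁ − k₂)/(k₁ + k₂), so R = r² = 0.3935 and T = 1 − R = 0.6065.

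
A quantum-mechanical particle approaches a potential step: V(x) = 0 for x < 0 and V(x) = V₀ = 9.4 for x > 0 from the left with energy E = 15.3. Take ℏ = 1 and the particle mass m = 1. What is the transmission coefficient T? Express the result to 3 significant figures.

On each side the TISE gives plane waves with k = √(2m(E − V))/ℏ: k₁ = √(2·1·15.3) = 5.532, k₂ = √(2·1·5.9) = 3.435.
Matching ψ and ψ′ at x = 0 gives r = (k₁ − k₂)/(k₁ + k₂), so R = r² = 0.05467 and T = 1 − R = 0.9453.

T = 0.945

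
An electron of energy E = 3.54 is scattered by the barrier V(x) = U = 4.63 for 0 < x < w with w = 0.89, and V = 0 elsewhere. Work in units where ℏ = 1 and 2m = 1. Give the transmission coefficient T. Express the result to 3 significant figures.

Since E < U the interior solution is evanescent with decay constant κ = √(2m(U − E))/ℏ = 1.044.
κw = 0.9292, sinh(κw) = 1.069.
The exact tunnelling result is T⁻¹ = 1 + U² sinh²(κw) / [4E(U − E)] = 2.587, so T = 0.387.

T = 0.387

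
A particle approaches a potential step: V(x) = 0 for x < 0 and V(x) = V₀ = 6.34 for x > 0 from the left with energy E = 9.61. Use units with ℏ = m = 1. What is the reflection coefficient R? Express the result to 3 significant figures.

R = 0.0693

The wavenumbers are k₁ = √(2mE)/ℏ = 4.384 on the left and k₂ = √(2m(E − V₀))/ℏ = 2.557 on the right.
Matching ψ and ψ′ at x = 0 gives r = (k₁ − k₂)/(k₁ + k₂), so R = r² = 0.06925 and T = 1 − R = 0.9307.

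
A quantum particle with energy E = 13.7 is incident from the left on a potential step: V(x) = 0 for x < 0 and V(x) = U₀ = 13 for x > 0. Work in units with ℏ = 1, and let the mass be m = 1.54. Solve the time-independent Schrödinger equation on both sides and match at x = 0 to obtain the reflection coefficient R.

The wavenumbers are k₁ = √(2mE)/ℏ = 6.496 on the left and k₂ = √(2m(E − U₀))/ℏ = 1.468 on the right.
Matching ψ and ψ′ at x = 0 gives r = (k₁ − k₂)/(k₁ + k₂), so R = r² = 0.3985 and T = 1 − R = 0.6015.

R = 0.398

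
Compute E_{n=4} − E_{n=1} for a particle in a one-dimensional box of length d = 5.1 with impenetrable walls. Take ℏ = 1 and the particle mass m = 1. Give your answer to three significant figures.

ΔE = 2.85

E_n = n²π²ℏ²/(2md²), so ΔE = (4² − 1²) π²ℏ²/(2md²).
ΔE = 15 × π² / (2 × 1 × 5.1²) = 2.846.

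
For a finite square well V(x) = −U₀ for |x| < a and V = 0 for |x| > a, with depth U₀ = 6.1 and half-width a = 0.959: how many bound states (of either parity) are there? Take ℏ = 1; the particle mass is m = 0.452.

The dimensionless depth is z₀ = a√(2mU₀)/ℏ = 0.959 × √(5.514) = 2.252.
The even/odd transcendental equations gain one root per π/2 in z₀, giving N = 1 + ⌊2z₀/π⌋ = 1 + ⌊1.434⌋ = 2.

N = 2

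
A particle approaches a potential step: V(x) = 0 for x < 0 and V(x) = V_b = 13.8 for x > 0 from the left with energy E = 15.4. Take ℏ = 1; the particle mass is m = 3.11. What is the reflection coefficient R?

R = 0.263

On each side the TISE gives plane waves with k = √(2m(E − V))/ℏ: k₁ = √(2·3.11·15.4) = 9.787, k₂ = √(2·3.11·1.6) = 3.155.
Continuity of ψ and ψ′ at the step yields the reflection amplitude r = (k₁ − k₂)/(k₁ + k₂) = 0.5125; thus R = |r|² = 0.2626, T = 0.7374.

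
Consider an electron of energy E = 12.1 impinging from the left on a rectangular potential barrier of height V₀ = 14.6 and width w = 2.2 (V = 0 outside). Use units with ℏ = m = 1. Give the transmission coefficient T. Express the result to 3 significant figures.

Since E < V₀ the interior solution is evanescent with decay constant κ = √(2m(V₀ − E))/ℏ = 2.236.
κw = 4.919, sinh(κw) = 68.45.
The exact tunnelling result is T⁻¹ = 1 + V₀² sinh²(κw) / [4E(V₀ − E)] = 8256, so T = 0.000121.

T = 0.000121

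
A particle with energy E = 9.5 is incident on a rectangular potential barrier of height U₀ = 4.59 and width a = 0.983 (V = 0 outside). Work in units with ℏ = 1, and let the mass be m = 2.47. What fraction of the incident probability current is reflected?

E > U₀: inside the barrier k₂ = √(2m(E − U₀))/ℏ = 4.925, k₂a = 4.841.
Matching at both interfaces gives T⁻¹ = 1 + U₀² sin²(k₂a) / [4E(E − U₀)] = 1.111, hence T = 0.900.
R = 1 − T = 0.1000.

R = 0.1000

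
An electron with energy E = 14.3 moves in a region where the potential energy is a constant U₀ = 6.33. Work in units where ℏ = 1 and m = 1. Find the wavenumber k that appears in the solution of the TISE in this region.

With E > U₀ the solution is oscillatory, ψ ∝ e^{±ikx} with k = √(2m(E − U₀))/ℏ.
k = √(2 × 1 × 7.97) = 3.992.

k = 3.99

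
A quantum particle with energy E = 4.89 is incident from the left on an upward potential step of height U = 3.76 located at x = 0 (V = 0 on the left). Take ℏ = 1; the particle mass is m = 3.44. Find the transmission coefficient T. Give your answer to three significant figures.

T = 0.877

On each side the TISE gives plane waves with k = √(2m(E − V))/ℏ: k₁ = √(2·3.44·4.89) = 5.800, k₂ = √(2·3.44·1.13) = 2.788.
Continuity of ψ and ψ′ at the step yields the reflection amplitude r = (k₁ − k₂)/(k₁ + k₂) = 0.3507; thus R = |r|² = 0.1230, T = 0.8770.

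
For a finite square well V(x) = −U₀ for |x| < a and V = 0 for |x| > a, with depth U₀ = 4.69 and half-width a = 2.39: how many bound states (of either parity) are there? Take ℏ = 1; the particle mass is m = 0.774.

Define the well-strength parameter z₀ = (a/ℏ)√(2mU₀) = 2.39 × √(2·0.774·4.69) = 6.440.
A new bound state (alternating even/odd) appears each time z₀ passes a multiple of π/2, so N = ⌊2z₀/π⌋ + 1 = ⌊4.100⌋ + 1 = 5.

N = 5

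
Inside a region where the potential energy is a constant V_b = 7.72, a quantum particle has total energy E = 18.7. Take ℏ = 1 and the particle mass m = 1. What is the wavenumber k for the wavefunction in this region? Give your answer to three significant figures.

k = 4.69

With E > V_b the solution is oscillatory, ψ ∝ e^{±ikx} with k = √(2m(E − V_b))/ℏ.
k = √(2 × 1 × 10.98) = 4.686.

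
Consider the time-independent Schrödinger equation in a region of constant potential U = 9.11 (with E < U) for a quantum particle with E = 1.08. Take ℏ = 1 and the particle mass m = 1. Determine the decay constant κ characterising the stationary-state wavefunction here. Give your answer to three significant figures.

Since E < U the TISE in this region is ψ'' = κ²ψ with κ = √(2m(U − E))/ℏ.
κ = √(2 × 1 × 8.03) = 4.007.

κ = 4.01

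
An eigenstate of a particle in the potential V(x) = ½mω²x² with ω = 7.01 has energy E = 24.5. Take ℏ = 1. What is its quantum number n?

n = 3

Invert E_n = (n + ½)ℏω: n = E/ℏω − ½ = 2.995, so n = 3.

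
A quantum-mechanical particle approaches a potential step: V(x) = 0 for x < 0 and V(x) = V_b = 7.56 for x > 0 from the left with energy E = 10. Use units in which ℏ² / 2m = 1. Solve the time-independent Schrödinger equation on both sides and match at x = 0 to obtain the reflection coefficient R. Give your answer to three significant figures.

R = 0.115

The wavenumbers are k₁ = √(2mE)/ℏ = 3.162 on the left and k₂ = √(2m(E − V_b))/ℏ = 1.562 on the right.
Matching ψ and ψ′ at x = 0 gives r = (k₁ − k₂)/(k₁ + k₂), so R = r² = 0.1147 and T = 1 − R = 0.8853.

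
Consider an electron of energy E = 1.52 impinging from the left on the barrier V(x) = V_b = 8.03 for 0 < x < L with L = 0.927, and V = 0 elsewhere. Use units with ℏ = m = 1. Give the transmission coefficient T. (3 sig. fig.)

Since E < V_b the interior solution is evanescent with decay constant κ = √(2m(V_b − E))/ℏ = 3.608.
κL = 3.345, sinh(κL) = 14.16.
The exact tunnelling result is T⁻¹ = 1 + V_b² sinh²(κL) / [4E(V_b − E)] = 327.7, so T = 0.00305.

T = 0.00305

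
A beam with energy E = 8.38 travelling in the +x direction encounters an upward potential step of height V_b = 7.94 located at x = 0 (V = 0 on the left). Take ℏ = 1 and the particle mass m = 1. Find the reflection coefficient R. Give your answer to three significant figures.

R = 0.393

The wavenumbers are k₁ = √(2mE)/ℏ = 4.094 on the left and k₂ = √(2m(E − V_b))/ℏ = 0.9381 on the right.
Continuity of ψ and ψ′ at the step yields the reflection amplitude r = (k₁ − k₂)/(k₁ + k₂) = 0.6272; thus R = |r|² = 0.3933, T = 0.6067.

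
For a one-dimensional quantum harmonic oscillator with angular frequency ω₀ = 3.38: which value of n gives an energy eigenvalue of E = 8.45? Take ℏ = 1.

Invert E_n = (n + ½)ℏω₀: n = E/ℏω₀ − ½ = 2.000, so n = 2.

n = 2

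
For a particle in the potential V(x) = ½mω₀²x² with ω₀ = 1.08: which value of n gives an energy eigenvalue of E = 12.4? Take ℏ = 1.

E_n = ℏω₀(n + ½) ⇒ n = E/(ℏω₀) − ½ = 12.4/1.08 − 0.5 = 10.981 → n = 11.

n = 11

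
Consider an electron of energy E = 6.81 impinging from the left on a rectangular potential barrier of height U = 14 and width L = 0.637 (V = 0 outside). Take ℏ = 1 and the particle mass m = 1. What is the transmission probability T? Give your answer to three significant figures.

E < U: inside the barrier ψ ∝ e^{±κx} with κ = √(2m(U − E))/ℏ = 3.792.
κL = 2.416, sinh(κL) = 5.553.
The exact tunnelling result is T⁻¹ = 1 + U² sinh²(κL) / [4E(U − E)] = 31.86, so T = 0.0314.

T = 0.0314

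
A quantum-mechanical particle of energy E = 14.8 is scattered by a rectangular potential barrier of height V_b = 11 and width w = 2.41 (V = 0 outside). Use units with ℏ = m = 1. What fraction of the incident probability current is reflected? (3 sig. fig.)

R = 0.0628

E > V_b: inside the barrier k₂ = √(2m(E − V_b))/ℏ = 2.757, k₂w = 6.644.
T = [1 + V_b² sin²(k₂w) / (4E(E − V_b))]⁻¹ = 1/1.067 = 0.937.
R = 1 − T = 0.0628.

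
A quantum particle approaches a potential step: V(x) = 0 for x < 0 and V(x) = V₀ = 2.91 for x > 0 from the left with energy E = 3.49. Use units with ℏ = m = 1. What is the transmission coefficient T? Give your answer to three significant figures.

T = 0.823

The wavenumbers are k₁ = √(2mE)/ℏ = 2.642 on the left and k₂ = √(2m(E − V₀))/ℏ = 1.077 on the right.
Matching ψ and ψ′ at x = 0 gives r = (k₁ − k₂)/(k₁ + k₂), so R = r² = 0.1771 and T = 1 − R = 0.8229.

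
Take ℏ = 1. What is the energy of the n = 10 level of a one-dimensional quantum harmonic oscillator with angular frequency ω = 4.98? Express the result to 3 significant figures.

The oscillator eigenvalues are E_n = ℏω(n + ½), so E_10 = 4.98 × 10.5 = 52.29.

E = 52.3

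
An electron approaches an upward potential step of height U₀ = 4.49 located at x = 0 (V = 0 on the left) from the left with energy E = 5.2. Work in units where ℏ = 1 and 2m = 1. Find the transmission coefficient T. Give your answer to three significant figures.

On each side the TISE gives plane waves with k = √(2m(E − V))/ℏ: k₁ = √(2·½·5.2) = 2.280, k₂ = √(2·½·0.71) = 0.8426.
Matching ψ and ψ′ at x = 0 gives r = (k₁ − k₂)/(k₁ + k₂), so R = r² = 0.2119 and T = 1 − R = 0.7881.

T = 0.788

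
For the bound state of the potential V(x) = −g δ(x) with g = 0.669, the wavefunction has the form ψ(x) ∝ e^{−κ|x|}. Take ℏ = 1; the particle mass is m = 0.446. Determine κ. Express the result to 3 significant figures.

Integrating the TISE across x = 0 gives the cusp condition ψ'(0⁺) − ψ'(0⁻) = −(2mg/ℏ²)ψ(0).
With ψ ∝ e^{−κ|x|} this yields −2κ = −2mg/ℏ², so κ = mg/ℏ² = 0.2984.

κ = 0.298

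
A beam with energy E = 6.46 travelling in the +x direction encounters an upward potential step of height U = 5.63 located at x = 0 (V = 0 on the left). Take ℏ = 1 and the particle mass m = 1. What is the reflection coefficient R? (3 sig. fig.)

The wavenumbers are k₁ = √(2mE)/ℏ = 3.594 on the left and k₂ = √(2m(E − U))/ℏ = 1.288 on the right.
Matching ψ and ψ′ at x = 0 gives r = (k₁ − k₂)/(k₁ + k₂), so R = r² = 0.2230 and T = 1 − R = 0.7770.

R = 0.223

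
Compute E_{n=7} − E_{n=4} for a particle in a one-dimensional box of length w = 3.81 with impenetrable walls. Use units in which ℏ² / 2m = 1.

E_n = n²π²ℏ²/(2mw²), so ΔE = (7² − 4²) π²ℏ²/(2mw²).
ΔE = 33 × π² / (2 × 0.5 × 3.81²) = 22.44.

ΔE = 22.4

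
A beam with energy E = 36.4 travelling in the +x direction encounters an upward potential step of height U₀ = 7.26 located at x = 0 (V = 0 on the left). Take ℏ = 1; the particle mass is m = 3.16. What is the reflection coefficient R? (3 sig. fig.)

The wavenumbers are k₁ = √(2mE)/ℏ = 15.17 on the left and k₂ = √(2m(E − U₀))/ℏ = 13.57 on the right.
Matching ψ and ψ′ at x = 0 gives r = (k₁ − k₂)/(k₁ + k₂), so R = r² = 0.003087 and T = 1 − R = 0.9969.

R = 0.00309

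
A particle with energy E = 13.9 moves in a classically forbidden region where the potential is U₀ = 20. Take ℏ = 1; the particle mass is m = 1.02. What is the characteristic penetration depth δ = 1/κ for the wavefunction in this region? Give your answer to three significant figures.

Since E < U₀ the TISE in this region is ψ'' = κ²ψ with κ = √(2m(U₀ − E))/ℏ.
κ = √(2 × 1.02 × 6.1) = 3.528. The penetration depth is δ = 1/κ = 0.283.

δ = 0.283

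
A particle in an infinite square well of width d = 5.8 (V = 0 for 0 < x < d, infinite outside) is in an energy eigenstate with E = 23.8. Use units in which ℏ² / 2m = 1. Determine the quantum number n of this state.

n = 9

From E_n = n²π²ℏ²/(2md²) invert to n = √(2md²E)/(πℏ).
n = (5.8/π) × √(2 × 0.5 × 23.8) = 9.007 → n = 9.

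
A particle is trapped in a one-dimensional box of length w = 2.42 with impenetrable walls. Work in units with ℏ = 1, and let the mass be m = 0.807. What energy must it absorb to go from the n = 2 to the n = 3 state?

ΔE = 5.22

E_n = n²π²ℏ²/(2mw²), so ΔE = (3² − 2²) π²ℏ²/(2mw²).
ΔE = 5 × π² / (2 × 0.807 × 2.42²) = 5.221.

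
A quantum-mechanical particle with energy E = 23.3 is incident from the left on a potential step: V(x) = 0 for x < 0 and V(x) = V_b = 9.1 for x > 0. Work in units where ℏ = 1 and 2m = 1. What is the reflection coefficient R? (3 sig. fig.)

On each side the TISE gives plane waves with k = √(2m(E − V))/ℏ: k₁ = √(2·½·23.3) = 4.827, k₂ = √(2·½·14.2) = 3.768.
Matching ψ and ψ′ at x = 0 gives r = (k₁ − k₂)/(k₁ + k₂), so R = r² = 0.01517 and T = 1 − R = 0.9848.

R = 0.0152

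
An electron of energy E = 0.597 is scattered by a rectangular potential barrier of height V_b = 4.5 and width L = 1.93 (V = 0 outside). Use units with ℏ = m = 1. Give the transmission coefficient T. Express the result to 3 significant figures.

Since E < V_b the interior solution is evanescent with decay constant κ = √(2m(V_b − E))/ℏ = 2.794.
κL = 5.392, sinh(κL) = 109.8.
The exact tunnelling result is T⁻¹ = 1 + V_b² sinh²(κL) / [4E(V_b − E)] = 26220, so T = 0.0000381.

T = 0.0000381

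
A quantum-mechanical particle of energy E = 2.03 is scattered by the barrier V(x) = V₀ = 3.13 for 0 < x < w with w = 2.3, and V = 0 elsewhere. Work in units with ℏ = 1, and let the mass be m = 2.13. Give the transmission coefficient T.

E < V₀: inside the barrier ψ ∝ e^{±κx} with κ = √(2m(V₀ − E))/ℏ = 2.165.
κw = 4.979, sinh(κw) = 72.65.
Matching ψ, ψ′ at both faces gives T = [1 + V₀² sinh²(κw) / (4E(V₀ − E))]⁻¹ = 1/5790 = 0.000173.

T = 0.000173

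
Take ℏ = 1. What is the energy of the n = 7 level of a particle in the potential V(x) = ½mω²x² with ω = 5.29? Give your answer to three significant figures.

Using E_n = (n + ½)ℏω: E_7 = 7.5 × 5.29 = 39.68.

E = 39.7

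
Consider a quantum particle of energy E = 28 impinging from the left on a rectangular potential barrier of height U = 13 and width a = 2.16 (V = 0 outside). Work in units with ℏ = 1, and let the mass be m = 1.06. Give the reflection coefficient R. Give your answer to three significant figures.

R = 0.0140

Above the barrier the interior wavenumber is k₂ = √(2m(E − U))/ℏ = 5.639, giving phase k₂a = 12.18.
T = [1 + U² sin²(k₂a) / (4E(E − U))]⁻¹ = 1/1.014 = 0.986.
R = 1 − T = 0.0140.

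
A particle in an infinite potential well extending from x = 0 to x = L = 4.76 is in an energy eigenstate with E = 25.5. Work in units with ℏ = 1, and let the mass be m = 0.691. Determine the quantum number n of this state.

n = 9

For an infinite well E_n = n²π²ℏ²/(2mL²), so n = (L/πℏ)√(2mE).
n = (4.76/π) × √(2 × 0.691 × 25.5) = 8.995 → n = 9.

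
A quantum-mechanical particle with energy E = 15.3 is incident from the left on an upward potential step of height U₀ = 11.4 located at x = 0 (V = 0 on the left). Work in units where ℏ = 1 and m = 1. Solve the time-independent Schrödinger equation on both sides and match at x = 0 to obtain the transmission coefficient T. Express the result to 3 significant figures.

T = 0.892

On each side the TISE gives plane waves with k = √(2m(E − V))/ℏ: k₁ = √(2·1·15.3) = 5.532, k₂ = √(2·1·3.9) = 2.793.
Matching ψ and ψ′ at x = 0 gives r = (k₁ − k₂)/(k₁ + k₂), so R = r² = 0.1082 and T = 1 − R = 0.8918.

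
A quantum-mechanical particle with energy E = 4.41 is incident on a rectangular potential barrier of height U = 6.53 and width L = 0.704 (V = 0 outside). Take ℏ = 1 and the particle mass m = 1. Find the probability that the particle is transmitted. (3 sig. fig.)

T = 0.178

E < U: inside the barrier ψ ∝ e^{±κx} with κ = √(2m(U − E))/ℏ = 2.059.
κL = 1.450, sinh(κL) = 2.013.
The exact tunnelling result is T⁻¹ = 1 + U² sinh²(κL) / [4E(U − E)] = 5.622, so T = 0.178.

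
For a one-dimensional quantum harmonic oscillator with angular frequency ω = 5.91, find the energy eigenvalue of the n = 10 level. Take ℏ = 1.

Using E_n = (n + ½)ℏω: E_10 = 10.5 × 5.91 = 62.06.

E = 62.1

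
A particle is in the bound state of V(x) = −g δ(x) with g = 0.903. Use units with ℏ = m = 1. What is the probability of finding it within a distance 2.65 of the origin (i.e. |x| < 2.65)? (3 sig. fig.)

P = 0.992

The normalised bound state is ψ = √κ e^{−κ|x|} with κ = mg/ℏ² = 0.9030.
P(|x| < d) = ∫_{−d}^{d} κ e^{−2κ|x|} dx = 1 − e^{−2κd} = 1 − e^{−4.786} = 0.9917.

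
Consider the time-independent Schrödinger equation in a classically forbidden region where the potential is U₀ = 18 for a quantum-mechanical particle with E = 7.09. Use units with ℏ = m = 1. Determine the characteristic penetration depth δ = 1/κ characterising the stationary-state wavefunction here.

δ = 0.214

Since E < U₀ the TISE in this region is ψ'' = κ²ψ with κ = √(2m(U₀ − E))/ℏ.
κ = √(2 × 1 × 10.91) = 4.671. The penetration depth is δ = 1/κ = 0.214.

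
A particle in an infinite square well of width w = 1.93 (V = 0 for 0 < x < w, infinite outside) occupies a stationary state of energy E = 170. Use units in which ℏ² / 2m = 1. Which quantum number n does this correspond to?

For an infinite well E_n = n²π²ℏ²/(2mw²), so n = (w/πℏ)√(2mE).
n = (1.93/π) × √(2 × 0.5 × 170) = 8.010 → n = 8.

n = 8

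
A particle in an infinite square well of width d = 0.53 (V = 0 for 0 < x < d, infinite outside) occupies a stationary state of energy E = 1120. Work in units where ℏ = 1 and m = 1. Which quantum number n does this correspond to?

From E_n = n²π²ℏ²/(2md²) invert to n = √(2md²E)/(πℏ).
n = (0.53/π) × √(2 × 1 × 1120) = 7.985 → n = 8.

n = 8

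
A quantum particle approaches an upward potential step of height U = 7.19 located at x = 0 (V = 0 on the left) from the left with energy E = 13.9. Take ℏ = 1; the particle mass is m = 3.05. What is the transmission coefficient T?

T = 0.968

On each side the TISE gives plane waves with k = √(2m(E − V))/ℏ: k₁ = √(2·3.05·13.9) = 9.208, k₂ = √(2·3.05·6.71) = 6.398.
Matching ψ and ψ′ at x = 0 gives r = (k₁ − k₂)/(k₁ + k₂), so R = r² = 0.03243 and T = 1 − R = 0.9676.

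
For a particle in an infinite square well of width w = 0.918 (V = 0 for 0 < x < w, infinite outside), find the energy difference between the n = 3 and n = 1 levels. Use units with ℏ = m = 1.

E_n = n²π²ℏ²/(2mw²), so ΔE = (3² − 1²) π²ℏ²/(2mw²).
ΔE = 8 × π² / (2 × 1 × 0.918²) = 46.85.

ΔE = 46.8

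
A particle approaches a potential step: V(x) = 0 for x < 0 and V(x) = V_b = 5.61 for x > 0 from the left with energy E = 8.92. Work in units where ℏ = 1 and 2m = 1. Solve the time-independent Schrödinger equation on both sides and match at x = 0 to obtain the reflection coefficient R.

R = 0.0590

The wavenumbers are k₁ = √(2mE)/ℏ = 2.987 on the left and k₂ = √(2m(E − V_b))/ℏ = 1.819 on the right.
Continuity of ψ and ψ′ at the step yields the reflection amplitude r = (k₁ − k₂)/(k₁ + k₂) = 0.2429; thus R = |r|² = 0.05899, T = 0.9410.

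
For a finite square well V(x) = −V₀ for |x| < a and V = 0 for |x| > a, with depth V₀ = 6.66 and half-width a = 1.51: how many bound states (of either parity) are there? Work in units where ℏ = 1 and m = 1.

Define the well-strength parameter z₀ = (a/ℏ)√(2mV₀) = 1.51 × √(2·1·6.66) = 5.511.
The even/odd transcendental equations gain one root per π/2 in z₀, giving N = 1 + ⌊2z₀/π⌋ = 1 + ⌊3.508⌋ = 4.

N = 4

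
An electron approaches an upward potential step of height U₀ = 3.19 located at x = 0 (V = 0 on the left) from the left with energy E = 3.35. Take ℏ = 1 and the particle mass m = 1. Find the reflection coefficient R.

On each side the TISE gives plane waves with k = √(2m(E − V))/ℏ: k₁ = √(2·1·3.35) = 2.588, k₂ = √(2·1·0.16) = 0.5657.
Continuity of ψ and ψ′ at the step yields the reflection amplitude r = (k₁ − k₂)/(k₁ + k₂) = 0.6413; thus R = |r|² = 0.4113, T = 0.5887.

R = 0.411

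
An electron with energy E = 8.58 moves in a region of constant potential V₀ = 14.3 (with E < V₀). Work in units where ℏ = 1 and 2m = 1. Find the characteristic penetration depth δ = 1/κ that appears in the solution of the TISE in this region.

Since E < V₀ the TISE in this region is ψ'' = κ²ψ with κ = √(2m(V₀ − E))/ℏ.
κ = √(2 × 0.5 × 5.72) = 2.392. The penetration depth is δ = 1/κ = 0.418.

δ = 0.418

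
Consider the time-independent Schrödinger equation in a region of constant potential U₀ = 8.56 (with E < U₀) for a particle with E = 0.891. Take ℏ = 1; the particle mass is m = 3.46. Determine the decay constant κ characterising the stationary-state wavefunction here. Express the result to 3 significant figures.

κ = 7.28

Since E < U₀ the TISE in this region is ψ'' = κ²ψ with κ = √(2m(U₀ − E))/ℏ.
κ = √(2 × 3.46 × 7.669) = 7.285.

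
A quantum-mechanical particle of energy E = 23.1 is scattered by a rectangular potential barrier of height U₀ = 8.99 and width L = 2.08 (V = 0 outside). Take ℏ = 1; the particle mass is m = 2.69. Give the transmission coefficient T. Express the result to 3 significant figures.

T = 0.973

Above the barrier the interior wavenumber is k₂ = √(2m(E − U₀))/ℏ = 8.713, giving phase k₂L = 18.12.
Matching at both interfaces gives T⁻¹ = 1 + U₀² sin²(k₂L) / [4E(E − U₀)] = 1.027, hence T = 0.973.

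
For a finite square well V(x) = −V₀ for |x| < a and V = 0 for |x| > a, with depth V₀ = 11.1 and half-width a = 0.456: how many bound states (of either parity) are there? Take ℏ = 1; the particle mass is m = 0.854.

The dimensionless depth is z₀ = a√(2mV₀)/ℏ = 0.456 × √(18.96) = 1.986.
A new bound state (alternating even/odd) appears each time z₀ passes a multiple of π/2, so N = ⌊2z₀/π⌋ + 1 = ⌊1.264⌋ + 1 = 2.

N = 2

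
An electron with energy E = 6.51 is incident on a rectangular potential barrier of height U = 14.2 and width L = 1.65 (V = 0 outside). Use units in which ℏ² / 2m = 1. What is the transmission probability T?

Since E < U the interior solution is evanescent with decay constant κ = √(2m(U − E))/ℏ = 2.773.
κL = 4.576, sinh(κL) = 48.54.
Matching ψ, ψ′ at both faces gives T = [1 + U² sinh²(κL) / (4E(U − E))]⁻¹ = 1/2373 = 0.000421.

T = 0.000421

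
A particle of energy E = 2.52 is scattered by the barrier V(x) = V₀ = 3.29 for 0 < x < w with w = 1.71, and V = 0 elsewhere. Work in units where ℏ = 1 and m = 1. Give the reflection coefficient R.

Since E < V₀ the interior solution is evanescent with decay constant κ = √(2m(V₀ − E))/ℏ = 1.241.
κw = 2.122, sinh(κw) = 4.114.
The exact tunnelling result is T⁻¹ = 1 + V₀² sinh²(κw) / [4E(V₀ − E)] = 24.61, so T = 0.0406.
R = 1 − T = 0.959.

R = 0.959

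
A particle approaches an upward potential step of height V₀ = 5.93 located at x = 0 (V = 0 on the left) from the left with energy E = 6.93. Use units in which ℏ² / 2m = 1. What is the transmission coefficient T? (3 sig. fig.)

T = 0.798

On each side the TISE gives plane waves with k = √(2m(E − V))/ℏ: k₁ = √(2·½·6.93) = 2.632, k₂ = √(2·½·1) = 1.000.
Matching ψ and ψ′ at x = 0 gives r = (k₁ − k₂)/(k₁ + k₂), so R = r² = 0.2020 and T = 1 − R = 0.7980.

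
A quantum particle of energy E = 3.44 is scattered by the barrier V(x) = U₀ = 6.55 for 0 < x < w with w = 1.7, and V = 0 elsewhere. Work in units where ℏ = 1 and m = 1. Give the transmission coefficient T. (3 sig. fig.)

T = 0.000828

E < U₀: inside the barrier ψ ∝ e^{±κx} with κ = √(2m(U₀ − E))/ℏ = 2.494.
κw = 4.240, sinh(κw) = 34.69.
The exact tunnelling result is T⁻¹ = 1 + U₀² sinh²(κw) / [4E(U₀ − E)] = 1207, so T = 0.000828.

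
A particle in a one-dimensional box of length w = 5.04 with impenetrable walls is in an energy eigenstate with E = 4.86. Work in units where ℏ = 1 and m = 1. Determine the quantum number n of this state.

n = 5

For an infinite well E_n = n²π²ℏ²/(2mw²), so n = (w/πℏ)√(2mE).
n = (5.04/π) × √(2 × 1 × 4.86) = 5.002 → n = 5.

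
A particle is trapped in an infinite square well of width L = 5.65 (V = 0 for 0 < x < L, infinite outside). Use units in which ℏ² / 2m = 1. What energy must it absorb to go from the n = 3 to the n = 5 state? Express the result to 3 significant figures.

ΔE = 4.95

E_n = n²π²ℏ²/(2mL²), so ΔE = (5² − 3²) π²ℏ²/(2mL²).
ΔE = 16 × π² / (2 × 0.5 × 5.65²) = 4.947.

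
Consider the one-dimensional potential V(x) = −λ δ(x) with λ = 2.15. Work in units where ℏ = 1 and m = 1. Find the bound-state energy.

E = -2.31

The bound state is ψ(x) = √κ e^{−κ|x|}. The derivative jump ψ'(0⁺) − ψ'(0⁻) = −(2mλ/ℏ²)ψ(0) fixes κ = mλ/ℏ² = 2.150.
Then E = −ℏ²κ²/(2m) = −mλ²/(2ℏ²) = -2.311.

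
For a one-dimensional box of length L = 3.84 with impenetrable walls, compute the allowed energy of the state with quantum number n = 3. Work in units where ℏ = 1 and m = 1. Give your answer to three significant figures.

E = 3.01

The infinite-well eigenfunctions ψ_n = √(2/L) sin(nπx/L) vanish at both walls, giving E_n = n²π²ℏ²/(2mL²).
E_3 = 3² × π² / (2 × 1 × 3.84²) = 3.012.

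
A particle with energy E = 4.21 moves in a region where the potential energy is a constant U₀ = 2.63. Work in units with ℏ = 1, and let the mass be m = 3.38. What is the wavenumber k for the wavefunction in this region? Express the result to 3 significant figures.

With E > U₀ the solution is oscillatory, ψ ∝ e^{±ikx} with k = √(2m(E − U₀))/ℏ.
k = √(2 × 3.38 × 1.58) = 3.268.

k = 3.27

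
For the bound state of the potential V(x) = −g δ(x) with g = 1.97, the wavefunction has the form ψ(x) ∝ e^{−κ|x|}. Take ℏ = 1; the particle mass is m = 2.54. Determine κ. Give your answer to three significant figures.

Integrate −(ℏ²/2m)ψ'' − gδ(x)ψ = Eψ from −ε to +ε: the ψ'' term gives ψ'(0⁺) − ψ'(0⁻) and the δ term gives −(2mg/ℏ²)ψ(0).
With ψ ∝ e^{−κ|x|} this yields −2κ = −2mg/ℏ², so κ = mg/ℏ² = 5.004.

κ = 5.00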